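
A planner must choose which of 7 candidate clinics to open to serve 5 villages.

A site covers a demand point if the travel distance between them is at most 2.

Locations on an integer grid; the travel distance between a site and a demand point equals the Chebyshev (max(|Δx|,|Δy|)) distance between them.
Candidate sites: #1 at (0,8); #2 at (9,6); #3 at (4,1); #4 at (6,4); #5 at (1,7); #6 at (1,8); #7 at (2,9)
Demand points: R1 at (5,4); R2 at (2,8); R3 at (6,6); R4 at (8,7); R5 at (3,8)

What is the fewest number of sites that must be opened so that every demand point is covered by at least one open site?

Coverage sets (demand points within 2 of each site):
  #1: {R2}
  #2: {R4}
  #3: {}
  #4: {R1, R3}
  #5: {R2, R5}
  #6: {R2, R5}
  #7: {R2, R5}
No 2 sites suffice: every size-2 union leaves at least one demand point uncovered.
But {#2, #4, #5} covers everything, so the minimum is 3.

3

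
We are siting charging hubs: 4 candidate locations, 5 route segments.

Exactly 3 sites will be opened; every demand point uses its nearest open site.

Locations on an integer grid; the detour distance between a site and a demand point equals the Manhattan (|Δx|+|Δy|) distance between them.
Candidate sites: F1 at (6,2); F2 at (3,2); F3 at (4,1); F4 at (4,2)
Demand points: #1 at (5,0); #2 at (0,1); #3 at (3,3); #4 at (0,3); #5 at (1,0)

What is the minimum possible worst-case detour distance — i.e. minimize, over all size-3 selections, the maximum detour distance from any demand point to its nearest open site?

Open {F1, F2, F3}.
  Farthest demand point is #2 at detour distance 4 (to F2); all others are ≤ 4.
With {F1, F2, F4} the worst case is 4.
With {F2, F3, F4} the worst case is 4.
No size-3 selection achieves below 4.

4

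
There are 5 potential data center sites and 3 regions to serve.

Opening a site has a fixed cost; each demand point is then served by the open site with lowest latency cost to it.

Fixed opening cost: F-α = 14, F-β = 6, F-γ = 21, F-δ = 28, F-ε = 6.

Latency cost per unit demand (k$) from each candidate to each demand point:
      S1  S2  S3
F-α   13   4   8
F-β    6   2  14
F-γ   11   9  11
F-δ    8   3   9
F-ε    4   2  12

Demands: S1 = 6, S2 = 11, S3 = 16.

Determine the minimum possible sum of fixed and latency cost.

Open {F-α, F-ε}: assign each demand point to its cheapest open site.
  S1→F-ε 6×4=24, S2→F-ε 11×2=22, S3→F-α 16×8=128
  latency cost 174, fixed 20 → total 194.
Compare {F-α, F-β, F-ε}: latency cost 174 + fixed 26 = 200.
Compare {F-α, F-β}: latency cost 186 + fixed 20 = 206.
Compare {F-α, F-γ, F-ε}: latency cost 174 + fixed 41 = 215.
All other subsets cost ≥ 200. Minimum total cost: 194.

194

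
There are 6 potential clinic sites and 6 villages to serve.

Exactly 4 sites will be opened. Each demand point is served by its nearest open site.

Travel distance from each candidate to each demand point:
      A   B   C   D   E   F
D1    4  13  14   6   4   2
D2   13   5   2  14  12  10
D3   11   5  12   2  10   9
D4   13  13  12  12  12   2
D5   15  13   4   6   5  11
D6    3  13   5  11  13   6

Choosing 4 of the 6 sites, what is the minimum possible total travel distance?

18

Open {D1, D2, D3, D6}.
  A→D6 3, B→D2 5, C→D2 2, D→D3 2, E→D1 4, F→D1 2  ⇒ total 18.
Compare {D1, D2, D3, D4}: total 19.
Compare {D1, D2, D3, D5}: total 19.
No size-4 selection does better; minimum is 18.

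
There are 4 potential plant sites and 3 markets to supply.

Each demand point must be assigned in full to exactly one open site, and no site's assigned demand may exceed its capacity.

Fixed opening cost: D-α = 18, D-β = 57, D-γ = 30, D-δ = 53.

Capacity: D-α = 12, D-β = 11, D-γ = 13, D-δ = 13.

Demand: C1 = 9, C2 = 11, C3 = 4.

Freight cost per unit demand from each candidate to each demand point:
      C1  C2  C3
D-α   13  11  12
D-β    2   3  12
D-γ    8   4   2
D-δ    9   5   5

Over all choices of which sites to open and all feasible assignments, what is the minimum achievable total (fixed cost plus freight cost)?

200

Open {D-β, D-γ}; cheapest assignment that respects the capacities:
  D-β (cap 11, load 11): C2 — cost 11×3 = 33
  D-γ (cap 13, load 13): C1, C3 — cost 9×8 + 4×2 = 80
  Shipping 113, fixed 87 → total 200.
  Any other capacity-feasible assignment to {D-β, D-γ} ships for at least 113.
Compare {D-α, D-β, D-γ}: its best feasible assignment gives total 215.
Compare {D-γ, D-δ}: its best feasible assignment gives total 218.
Every other set of open sites that can feasibly serve all demand totals ≥ 215 even under its best assignment. Minimum: 200.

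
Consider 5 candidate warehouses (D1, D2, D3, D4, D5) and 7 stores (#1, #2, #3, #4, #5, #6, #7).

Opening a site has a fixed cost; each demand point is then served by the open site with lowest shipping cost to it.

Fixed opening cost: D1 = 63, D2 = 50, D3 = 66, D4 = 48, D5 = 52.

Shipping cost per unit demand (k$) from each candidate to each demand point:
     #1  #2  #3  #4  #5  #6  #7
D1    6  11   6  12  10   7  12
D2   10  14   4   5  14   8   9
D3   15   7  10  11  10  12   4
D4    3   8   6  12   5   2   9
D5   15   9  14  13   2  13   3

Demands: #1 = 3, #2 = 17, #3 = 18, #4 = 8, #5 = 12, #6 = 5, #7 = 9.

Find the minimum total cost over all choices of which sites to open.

Open {D2, D4, D5}: assign each demand point to its cheapest open site.
  #1→D4 3×3=9, #2→D4 17×8=136, #3→D2 18×4=72, #4→D2 8×5=40, #5→D5 12×2=24, #6→D4 5×2=10, #7→D5 9×3=27
  shipping cost 318, fixed 150 → total 468.
Compare {D2, D5}: shipping cost 386 + fixed 102 = 488.
Compare {D2, D4}: shipping cost 408 + fixed 98 = 506.
Compare {D4, D5}: shipping cost 410 + fixed 100 = 510.
All other subsets cost ≥ 488. Minimum total cost: 468.

468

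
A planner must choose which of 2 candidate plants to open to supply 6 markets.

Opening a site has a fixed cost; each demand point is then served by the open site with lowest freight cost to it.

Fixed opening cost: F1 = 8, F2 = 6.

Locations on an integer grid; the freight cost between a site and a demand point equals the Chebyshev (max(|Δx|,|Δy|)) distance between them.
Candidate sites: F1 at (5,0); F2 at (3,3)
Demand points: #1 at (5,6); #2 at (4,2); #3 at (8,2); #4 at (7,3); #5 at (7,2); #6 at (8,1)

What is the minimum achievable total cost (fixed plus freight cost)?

Open {F1}: assign each demand point to its cheapest open site.
  #1→F1 6, #2→F1 2, #3→F1 3, #4→F1 3, #5→F1 2, #6→F1 3
  freight cost 19, fixed 8 → total 27.
Compare {F2}: freight cost 22 + fixed 6 = 28.
Compare {F1, F2}: freight cost 15 + fixed 14 = 29.

27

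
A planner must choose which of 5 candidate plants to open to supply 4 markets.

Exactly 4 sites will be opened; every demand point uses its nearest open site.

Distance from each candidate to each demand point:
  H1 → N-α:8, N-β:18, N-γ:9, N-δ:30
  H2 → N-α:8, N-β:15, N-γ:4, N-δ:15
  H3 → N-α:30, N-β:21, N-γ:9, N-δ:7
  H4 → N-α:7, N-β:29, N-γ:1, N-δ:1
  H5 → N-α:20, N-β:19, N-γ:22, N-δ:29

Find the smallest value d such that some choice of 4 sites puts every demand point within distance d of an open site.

15

Open {H1, H2, H3, H4}.
  Farthest demand point is N-β at distance 15 (to H2); all others are ≤ 15.
With {H1, H2, H3, H5} the worst case is 15.
With {H1, H2, H4, H5} the worst case is 15.
No size-4 selection achieves below 15.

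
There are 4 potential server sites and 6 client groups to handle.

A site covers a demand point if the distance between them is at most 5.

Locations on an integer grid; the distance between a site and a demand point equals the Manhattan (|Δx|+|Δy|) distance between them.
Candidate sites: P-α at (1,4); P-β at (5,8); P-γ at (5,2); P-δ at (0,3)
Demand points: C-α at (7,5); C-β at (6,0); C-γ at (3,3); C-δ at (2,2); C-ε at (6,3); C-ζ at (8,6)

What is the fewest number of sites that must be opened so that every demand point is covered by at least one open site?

2

Coverage sets (demand points within 5 of each site):
  P-α: {C-γ, C-δ}
  P-β: {C-α, C-ζ}
  P-γ: {C-α, C-β, C-γ, C-δ, C-ε}
  P-δ: {C-γ, C-δ}
No single site covers all 6 demand points.
But {P-β, P-γ} covers everything, so the minimum is 2.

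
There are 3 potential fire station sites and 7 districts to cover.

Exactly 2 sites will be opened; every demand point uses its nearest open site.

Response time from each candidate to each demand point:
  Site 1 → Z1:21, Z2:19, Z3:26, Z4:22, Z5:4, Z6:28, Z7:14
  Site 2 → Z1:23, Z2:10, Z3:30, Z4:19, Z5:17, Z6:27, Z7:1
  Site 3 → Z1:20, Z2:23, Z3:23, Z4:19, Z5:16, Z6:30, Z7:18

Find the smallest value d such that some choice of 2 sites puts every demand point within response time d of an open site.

Open {Site 1, Site 2}.
  Farthest demand point is Z6 at response time 27 (to Site 2); all others are ≤ 27.
With {Site 2, Site 3} the worst case is 27.
With {Site 1, Site 3} the worst case is 28.
No size-2 selection achieves below 27.

27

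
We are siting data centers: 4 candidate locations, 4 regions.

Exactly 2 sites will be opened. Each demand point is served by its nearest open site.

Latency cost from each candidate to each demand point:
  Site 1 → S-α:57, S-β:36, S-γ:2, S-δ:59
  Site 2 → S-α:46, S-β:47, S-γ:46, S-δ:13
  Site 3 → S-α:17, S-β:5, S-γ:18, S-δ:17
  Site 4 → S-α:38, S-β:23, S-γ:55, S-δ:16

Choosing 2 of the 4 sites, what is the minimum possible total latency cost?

41

Open {Site 1, Site 3}.
  S-α→Site 3 17, S-β→Site 3 5, S-γ→Site 1 2, S-δ→Site 3 17  ⇒ total 41.
Compare {Site 2, Site 3}: total 53.
Compare {Site 3, Site 4}: total 56.
No size-2 selection does better; minimum is 41.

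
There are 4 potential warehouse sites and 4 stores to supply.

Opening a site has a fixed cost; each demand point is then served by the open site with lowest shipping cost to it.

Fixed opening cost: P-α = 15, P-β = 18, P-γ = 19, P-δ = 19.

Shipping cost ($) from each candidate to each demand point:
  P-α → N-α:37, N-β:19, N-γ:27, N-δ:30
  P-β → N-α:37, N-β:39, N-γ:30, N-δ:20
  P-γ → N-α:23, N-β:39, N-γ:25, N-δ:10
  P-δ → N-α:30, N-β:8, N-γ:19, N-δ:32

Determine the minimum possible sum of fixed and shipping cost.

98

Open {P-γ, P-δ}: assign each demand point to its cheapest open site.
  N-α→P-γ 23, N-β→P-δ 8, N-γ→P-δ 19, N-δ→P-γ 10
  shipping cost 60, fixed 38 → total 98.
Compare {P-δ}: shipping cost 89 + fixed 19 = 108.
Compare {P-α, P-γ}: shipping cost 77 + fixed 34 = 111.
Compare {P-α, P-γ, P-δ}: shipping cost 60 + fixed 53 = 113.
All other subsets cost ≥ 108. Minimum total cost: 98.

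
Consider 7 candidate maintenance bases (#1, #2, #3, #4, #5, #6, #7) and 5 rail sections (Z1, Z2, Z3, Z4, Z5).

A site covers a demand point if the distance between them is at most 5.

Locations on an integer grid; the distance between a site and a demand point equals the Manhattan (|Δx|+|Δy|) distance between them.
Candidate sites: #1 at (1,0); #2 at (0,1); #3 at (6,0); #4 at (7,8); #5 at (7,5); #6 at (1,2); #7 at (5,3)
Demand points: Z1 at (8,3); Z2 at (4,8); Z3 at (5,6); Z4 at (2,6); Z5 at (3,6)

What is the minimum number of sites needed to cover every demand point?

Coverage sets (demand points within 5 of each site):
  #1: {}
  #2: {}
  #3: {Z1}
  #4: {Z2, Z3}
  #5: {Z1, Z3, Z5}
  #6: {Z4}
  #7: {Z1, Z3, Z5}
No 2 sites suffice: every size-2 union leaves at least one demand point uncovered.
But {#4, #5, #6} covers everything, so the minimum is 3.

3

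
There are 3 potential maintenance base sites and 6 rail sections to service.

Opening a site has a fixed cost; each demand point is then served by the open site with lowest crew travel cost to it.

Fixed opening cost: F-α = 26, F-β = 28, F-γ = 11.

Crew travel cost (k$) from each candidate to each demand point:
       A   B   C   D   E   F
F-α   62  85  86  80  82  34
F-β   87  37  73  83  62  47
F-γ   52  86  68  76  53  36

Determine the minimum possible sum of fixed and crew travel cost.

361

Open {F-β, F-γ}: assign each demand point to its cheapest open site.
  A→F-γ 52, B→F-β 37, C→F-γ 68, D→F-γ 76, E→F-γ 53, F→F-γ 36
  crew travel cost 322, fixed 39 → total 361.
Compare {F-γ}: crew travel cost 371 + fixed 11 = 382.
Compare {F-α, F-β, F-γ}: crew travel cost 320 + fixed 65 = 385.
Compare {F-α, F-β}: crew travel cost 348 + fixed 54 = 402.
All other subsets cost ≥ 382. Minimum total cost: 361.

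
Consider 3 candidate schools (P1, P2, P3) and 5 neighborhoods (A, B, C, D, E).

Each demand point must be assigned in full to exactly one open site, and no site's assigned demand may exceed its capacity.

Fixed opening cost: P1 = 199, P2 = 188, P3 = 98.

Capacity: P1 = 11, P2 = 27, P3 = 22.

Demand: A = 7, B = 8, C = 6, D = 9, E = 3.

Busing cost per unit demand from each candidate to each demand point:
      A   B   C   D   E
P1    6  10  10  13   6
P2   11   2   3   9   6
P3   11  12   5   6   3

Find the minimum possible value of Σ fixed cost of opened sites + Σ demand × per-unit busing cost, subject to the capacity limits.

Open {P2, P3}; cheapest assignment that respects the capacities:
  P2 (cap 27, load 21): A, B, C — cost 7×11 + 8×2 + 6×3 = 111
  P3 (cap 22, load 12): D, E — cost 9×6 + 3×3 = 63
  Shipping 174, fixed 286 → total 460.
  Any other capacity-feasible assignment to {P2, P3} ships for at least 174.
Compare {P1, P3}: its best feasible assignment gives total 556.
Compare {P1, P2}: its best feasible assignment gives total 562.
Every other set of open sites that can feasibly serve all demand totals ≥ 556 even under its best assignment. Minimum: 460.

460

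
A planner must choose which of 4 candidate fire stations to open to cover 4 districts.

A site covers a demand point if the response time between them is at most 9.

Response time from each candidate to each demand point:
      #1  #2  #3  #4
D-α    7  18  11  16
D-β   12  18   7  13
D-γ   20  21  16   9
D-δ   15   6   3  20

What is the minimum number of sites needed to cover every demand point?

Coverage sets (demand points within 9 of each site):
  D-α: {#1}
  D-β: {#3}
  D-γ: {#4}
  D-δ: {#2, #3}
No 2 sites suffice: every size-2 union leaves at least one demand point uncovered.
But {D-α, D-γ, D-δ} covers everything, so the minimum is 3.

3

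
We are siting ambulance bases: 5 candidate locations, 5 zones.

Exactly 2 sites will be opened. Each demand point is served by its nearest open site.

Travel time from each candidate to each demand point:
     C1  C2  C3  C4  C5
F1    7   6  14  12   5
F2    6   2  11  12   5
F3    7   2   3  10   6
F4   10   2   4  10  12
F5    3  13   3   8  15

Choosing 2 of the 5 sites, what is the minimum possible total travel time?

Open {F2, F5}.
  C1→F5 3, C2→F2 2, C3→F5 3, C4→F5 8, C5→F2 5  ⇒ total 21.
Compare {F3, F5}: total 22.
Compare {F1, F5}: total 25.
No size-2 selection does better; minimum is 21.

21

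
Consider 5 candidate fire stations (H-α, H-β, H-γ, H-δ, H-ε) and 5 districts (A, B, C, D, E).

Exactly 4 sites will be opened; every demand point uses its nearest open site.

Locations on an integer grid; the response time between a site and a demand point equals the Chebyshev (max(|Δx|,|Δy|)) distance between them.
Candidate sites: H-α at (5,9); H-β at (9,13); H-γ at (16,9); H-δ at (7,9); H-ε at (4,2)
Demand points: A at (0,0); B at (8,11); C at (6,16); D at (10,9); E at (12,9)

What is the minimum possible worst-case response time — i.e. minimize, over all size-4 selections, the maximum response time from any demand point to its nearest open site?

Open {H-α, H-β, H-γ, H-ε}.
  Farthest demand point is A at response time 4 (to H-ε); all others are ≤ 4.
With {H-α, H-β, H-δ, H-ε} the worst case is 4.
With {H-β, H-γ, H-δ, H-ε} the worst case is 4.
No size-4 selection achieves below 4.

4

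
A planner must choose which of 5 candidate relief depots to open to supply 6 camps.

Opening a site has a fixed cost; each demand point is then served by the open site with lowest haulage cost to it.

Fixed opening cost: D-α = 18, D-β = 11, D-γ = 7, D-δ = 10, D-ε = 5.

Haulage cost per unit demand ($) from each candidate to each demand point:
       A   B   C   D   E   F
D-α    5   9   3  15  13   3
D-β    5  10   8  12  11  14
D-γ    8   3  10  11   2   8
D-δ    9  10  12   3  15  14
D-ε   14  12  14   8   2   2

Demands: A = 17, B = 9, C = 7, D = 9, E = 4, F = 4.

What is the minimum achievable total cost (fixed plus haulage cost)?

215

Open {D-α, D-γ, D-δ}: assign each demand point to its cheapest open site.
  A→D-α 17×5=85, B→D-γ 9×3=27, C→D-α 7×3=21, D→D-δ 9×3=27, E→D-γ 4×2=8, F→D-α 4×3=12
  haulage cost 180, fixed 35 → total 215.
Compare {D-α, D-γ, D-δ, D-ε}: haulage cost 176 + fixed 40 = 216.
Compare {D-α, D-β, D-γ, D-δ}: haulage cost 180 + fixed 46 = 226.
Compare {D-α, D-β, D-γ, D-δ, D-ε}: haulage cost 176 + fixed 51 = 227.
All other subsets cost ≥ 216. Minimum total cost: 215.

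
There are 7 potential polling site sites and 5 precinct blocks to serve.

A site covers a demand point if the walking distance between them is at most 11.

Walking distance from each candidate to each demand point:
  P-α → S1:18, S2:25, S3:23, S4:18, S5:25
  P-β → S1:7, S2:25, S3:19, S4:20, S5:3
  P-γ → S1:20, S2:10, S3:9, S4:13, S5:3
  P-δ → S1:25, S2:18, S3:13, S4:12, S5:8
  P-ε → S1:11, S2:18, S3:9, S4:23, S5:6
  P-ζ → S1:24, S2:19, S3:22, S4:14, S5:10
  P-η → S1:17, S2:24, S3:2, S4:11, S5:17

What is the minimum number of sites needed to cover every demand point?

Coverage sets (demand points within 11 of each site):
  P-α: {}
  P-β: {S1, S5}
  P-γ: {S2, S3, S5}
  P-δ: {S5}
  P-ε: {S1, S3, S5}
  P-ζ: {S5}
  P-η: {S3, S4}
No 2 sites suffice: every size-2 union leaves at least one demand point uncovered.
But {P-β, P-γ, P-η} covers everything, so the minimum is 3.

3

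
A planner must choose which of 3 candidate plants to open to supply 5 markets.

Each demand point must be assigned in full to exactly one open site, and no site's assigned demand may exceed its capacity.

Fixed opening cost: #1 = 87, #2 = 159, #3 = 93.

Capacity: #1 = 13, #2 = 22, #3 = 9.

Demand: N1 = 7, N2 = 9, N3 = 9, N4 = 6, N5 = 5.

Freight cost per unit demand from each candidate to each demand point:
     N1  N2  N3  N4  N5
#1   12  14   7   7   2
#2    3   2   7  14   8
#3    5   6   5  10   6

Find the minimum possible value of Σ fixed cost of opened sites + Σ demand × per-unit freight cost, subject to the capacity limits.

Open {#1, #2, #3}; cheapest assignment that respects the capacities:
  #1 (cap 13, load 11): N4, N5 — cost 6×7 + 5×2 = 52
  #2 (cap 22, load 16): N1, N2 — cost 7×3 + 9×2 = 39
  #3 (cap 9, load 9): N3 — cost 9×5 = 45
  Shipping 136, fixed 339 → total 475.
  Any other capacity-feasible assignment to {#1, #2, #3} ships for at least 136.
Total demand is 36 and no other set of sites has combined capacity ≥ 36, so {#1, #2, #3} is the only feasible choice of open sites. Minimum: 475.

475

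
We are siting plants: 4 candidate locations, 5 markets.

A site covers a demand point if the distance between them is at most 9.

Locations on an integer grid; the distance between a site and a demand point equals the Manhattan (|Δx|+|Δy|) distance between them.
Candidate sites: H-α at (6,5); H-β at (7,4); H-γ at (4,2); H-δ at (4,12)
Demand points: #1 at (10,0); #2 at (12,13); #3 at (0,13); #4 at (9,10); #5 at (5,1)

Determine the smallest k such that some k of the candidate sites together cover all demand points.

2

Coverage sets (demand points within 9 of each site):
  H-α: {#1, #4, #5}
  H-β: {#1, #4, #5}
  H-γ: {#1, #5}
  H-δ: {#2, #3, #4}
No single site covers all 5 demand points.
But {H-α, H-δ} covers everything, so the minimum is 2.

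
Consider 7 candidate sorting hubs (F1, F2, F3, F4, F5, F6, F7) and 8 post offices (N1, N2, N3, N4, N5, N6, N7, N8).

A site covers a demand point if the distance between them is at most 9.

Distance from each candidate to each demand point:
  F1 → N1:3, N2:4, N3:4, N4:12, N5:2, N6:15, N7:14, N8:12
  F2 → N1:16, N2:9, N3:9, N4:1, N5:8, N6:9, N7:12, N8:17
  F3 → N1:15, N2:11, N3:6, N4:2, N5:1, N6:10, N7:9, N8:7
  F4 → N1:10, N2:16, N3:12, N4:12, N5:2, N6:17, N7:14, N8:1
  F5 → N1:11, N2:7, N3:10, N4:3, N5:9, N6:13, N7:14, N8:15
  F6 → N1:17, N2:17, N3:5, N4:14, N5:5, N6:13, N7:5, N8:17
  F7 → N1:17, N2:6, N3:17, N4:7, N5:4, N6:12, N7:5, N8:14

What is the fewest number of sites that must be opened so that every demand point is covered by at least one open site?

3

Coverage sets (demand points within 9 of each site):
  F1: {N1, N2, N3, N5}
  F2: {N2, N3, N4, N5, N6}
  F3: {N3, N4, N5, N7, N8}
  F4: {N5, N8}
  F5: {N2, N4, N5}
  F6: {N3, N5, N7}
  F7: {N2, N4, N5, N7}
No 2 sites suffice: every size-2 union leaves at least one demand point uncovered.
But {F1, F2, F3} covers everything, so the minimum is 3.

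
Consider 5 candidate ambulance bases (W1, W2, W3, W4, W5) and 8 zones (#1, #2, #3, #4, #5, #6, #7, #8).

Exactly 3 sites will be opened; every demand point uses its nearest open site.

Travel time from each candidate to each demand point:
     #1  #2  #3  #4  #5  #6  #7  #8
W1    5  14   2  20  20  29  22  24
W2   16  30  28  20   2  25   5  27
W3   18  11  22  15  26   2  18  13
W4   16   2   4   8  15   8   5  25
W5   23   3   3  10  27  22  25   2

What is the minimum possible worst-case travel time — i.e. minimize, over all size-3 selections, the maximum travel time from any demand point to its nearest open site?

Open {W1, W2, W3}.
  Farthest demand point is #4 at travel time 15 (to W3); all others are ≤ 15.
With {W1, W3, W4} the worst case is 15.
With {W1, W4, W5} the worst case is 15.
No size-3 selection achieves below 15.

15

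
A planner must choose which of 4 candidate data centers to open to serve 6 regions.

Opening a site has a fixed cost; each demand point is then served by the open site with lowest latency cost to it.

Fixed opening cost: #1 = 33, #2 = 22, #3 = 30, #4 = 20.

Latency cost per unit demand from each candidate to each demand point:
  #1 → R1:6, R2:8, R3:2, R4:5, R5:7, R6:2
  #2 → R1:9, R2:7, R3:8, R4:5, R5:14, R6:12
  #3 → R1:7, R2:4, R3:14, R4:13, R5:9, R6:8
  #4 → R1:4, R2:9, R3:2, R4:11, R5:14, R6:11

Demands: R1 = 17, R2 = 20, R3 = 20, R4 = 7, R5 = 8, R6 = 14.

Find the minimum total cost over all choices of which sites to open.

390

Open {#1, #3, #4}: assign each demand point to its cheapest open site.
  R1→#4 17×4=68, R2→#3 20×4=80, R3→#1 20×2=40, R4→#1 7×5=35, R5→#1 8×7=56, R6→#1 14×2=28
  latency cost 307, fixed 83 → total 390.
Compare {#1, #3}: latency cost 341 + fixed 63 = 404.
Compare {#1, #2, #3, #4}: latency cost 307 + fixed 105 = 412.
Compare {#1, #2, #3}: latency cost 341 + fixed 85 = 426.
All other subsets cost ≥ 404. Minimum total cost: 390.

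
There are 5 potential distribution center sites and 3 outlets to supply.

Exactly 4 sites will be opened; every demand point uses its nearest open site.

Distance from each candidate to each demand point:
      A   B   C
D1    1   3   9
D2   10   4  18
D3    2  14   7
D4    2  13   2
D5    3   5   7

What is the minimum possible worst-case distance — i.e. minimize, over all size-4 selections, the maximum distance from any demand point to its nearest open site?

3

Open {D1, D2, D3, D4}.
  Farthest demand point is B at distance 3 (to D1); all others are ≤ 3.
With {D1, D2, D4, D5} the worst case is 3.
With {D1, D3, D4, D5} the worst case is 3.
No size-4 selection achieves below 3.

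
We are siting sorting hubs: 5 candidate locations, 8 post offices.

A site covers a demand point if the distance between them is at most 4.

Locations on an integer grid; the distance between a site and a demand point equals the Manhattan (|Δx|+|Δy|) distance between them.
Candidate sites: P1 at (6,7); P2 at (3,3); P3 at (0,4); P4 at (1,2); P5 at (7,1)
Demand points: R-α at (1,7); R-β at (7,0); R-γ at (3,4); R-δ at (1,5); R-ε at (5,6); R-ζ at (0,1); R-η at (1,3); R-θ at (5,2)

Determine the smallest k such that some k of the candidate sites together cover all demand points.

Coverage sets (demand points within 4 of each site):
  P1: {R-ε}
  P2: {R-γ, R-δ, R-η, R-θ}
  P3: {R-α, R-γ, R-δ, R-ζ, R-η}
  P4: {R-γ, R-δ, R-ζ, R-η, R-θ}
  P5: {R-β, R-θ}
No 2 sites suffice: every size-2 union leaves at least one demand point uncovered.
But {P1, P3, P5} covers everything, so the minimum is 3.

3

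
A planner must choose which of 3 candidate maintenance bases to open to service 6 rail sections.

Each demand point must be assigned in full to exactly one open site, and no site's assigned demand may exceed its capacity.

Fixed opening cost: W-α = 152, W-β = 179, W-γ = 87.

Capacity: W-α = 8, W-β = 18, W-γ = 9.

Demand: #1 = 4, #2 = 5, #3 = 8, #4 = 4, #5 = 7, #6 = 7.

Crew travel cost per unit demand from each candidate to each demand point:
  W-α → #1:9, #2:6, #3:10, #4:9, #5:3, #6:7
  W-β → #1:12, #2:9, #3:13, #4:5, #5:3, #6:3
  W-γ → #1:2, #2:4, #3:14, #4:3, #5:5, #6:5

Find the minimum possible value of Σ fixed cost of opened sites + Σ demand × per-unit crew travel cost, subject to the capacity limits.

588

Open {W-α, W-β, W-γ}; cheapest assignment that respects the capacities:
  W-α (cap 8, load 8): #3 — cost 8×10 = 80
  W-β (cap 18, load 18): #4, #5, #6 — cost 4×5 + 7×3 + 7×3 = 62
  W-γ (cap 9, load 9): #1, #2 — cost 4×2 + 5×4 = 28
  Shipping 170, fixed 418 → total 588.
  Any other capacity-feasible assignment to {W-α, W-β, W-γ} ships for at least 170.
Total demand is 35 and no other set of sites has combined capacity ≥ 35, so {W-α, W-β, W-γ} is the only feasible choice of open sites. Minimum: 588.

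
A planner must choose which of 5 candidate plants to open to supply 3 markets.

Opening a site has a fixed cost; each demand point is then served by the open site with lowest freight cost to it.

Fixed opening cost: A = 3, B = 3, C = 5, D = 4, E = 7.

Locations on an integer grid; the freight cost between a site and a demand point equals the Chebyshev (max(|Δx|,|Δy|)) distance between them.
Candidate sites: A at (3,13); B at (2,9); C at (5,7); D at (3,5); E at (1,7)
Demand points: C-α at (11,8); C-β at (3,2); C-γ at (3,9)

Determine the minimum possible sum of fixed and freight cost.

18

Open {C}: assign each demand point to its cheapest open site.
  C-α→C 6, C-β→C 5, C-γ→C 2
  freight cost 13, fixed 5 → total 18.
Compare {D}: freight cost 15 + fixed 4 = 19.
Compare {B, D}: freight cost 12 + fixed 7 = 19.
Compare {B}: freight cost 17 + fixed 3 = 20.
All other subsets cost ≥ 19. Minimum total cost: 18.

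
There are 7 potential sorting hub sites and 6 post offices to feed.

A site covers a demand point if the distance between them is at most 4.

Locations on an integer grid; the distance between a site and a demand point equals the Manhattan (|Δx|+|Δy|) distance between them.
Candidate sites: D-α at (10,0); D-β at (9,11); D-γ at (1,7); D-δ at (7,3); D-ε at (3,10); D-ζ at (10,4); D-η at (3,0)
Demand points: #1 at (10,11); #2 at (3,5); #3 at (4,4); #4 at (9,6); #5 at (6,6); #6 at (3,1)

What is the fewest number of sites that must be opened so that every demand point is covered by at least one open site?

Coverage sets (demand points within 4 of each site):
  D-α: {}
  D-β: {#1}
  D-γ: {#2}
  D-δ: {#3, #5}
  D-ε: {}
  D-ζ: {#4}
  D-η: {#6}
No 4 sites suffice: every size-4 union leaves at least one demand point uncovered.
But {D-β, D-γ, D-δ, D-ζ, D-η} covers everything, so the minimum is 5.

5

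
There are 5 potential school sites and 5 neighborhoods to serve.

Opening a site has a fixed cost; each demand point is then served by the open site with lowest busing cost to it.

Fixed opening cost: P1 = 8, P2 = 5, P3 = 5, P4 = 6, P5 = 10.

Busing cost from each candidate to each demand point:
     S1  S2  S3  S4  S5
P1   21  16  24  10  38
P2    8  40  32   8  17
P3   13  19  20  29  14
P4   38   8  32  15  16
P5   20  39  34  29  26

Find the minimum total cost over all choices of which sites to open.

74

Open {P2, P3, P4}: assign each demand point to its cheapest open site.
  S1→P2 8, S2→P4 8, S3→P3 20, S4→P2 8, S5→P3 14
  busing cost 58, fixed 16 → total 74.
Compare {P2, P3}: busing cost 69 + fixed 10 = 79.
Compare {P3, P4}: busing cost 70 + fixed 11 = 81.
Compare {P1, P2, P3, P4}: busing cost 58 + fixed 24 = 82.
All other subsets cost ≥ 79. Minimum total cost: 74.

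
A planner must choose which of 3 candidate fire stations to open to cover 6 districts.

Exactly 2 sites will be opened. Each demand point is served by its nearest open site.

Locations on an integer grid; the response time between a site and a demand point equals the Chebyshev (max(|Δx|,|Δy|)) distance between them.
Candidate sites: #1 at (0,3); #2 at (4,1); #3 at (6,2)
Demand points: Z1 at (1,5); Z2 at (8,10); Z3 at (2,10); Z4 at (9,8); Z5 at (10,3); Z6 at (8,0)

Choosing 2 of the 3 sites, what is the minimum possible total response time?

Open {#1, #3}.
  Z1→#1 2, Z2→#1 8, Z3→#1 7, Z4→#3 6, Z5→#3 4, Z6→#3 2  ⇒ total 29.
Compare {#2, #3}: total 32.
Compare {#1, #2}: total 34.

29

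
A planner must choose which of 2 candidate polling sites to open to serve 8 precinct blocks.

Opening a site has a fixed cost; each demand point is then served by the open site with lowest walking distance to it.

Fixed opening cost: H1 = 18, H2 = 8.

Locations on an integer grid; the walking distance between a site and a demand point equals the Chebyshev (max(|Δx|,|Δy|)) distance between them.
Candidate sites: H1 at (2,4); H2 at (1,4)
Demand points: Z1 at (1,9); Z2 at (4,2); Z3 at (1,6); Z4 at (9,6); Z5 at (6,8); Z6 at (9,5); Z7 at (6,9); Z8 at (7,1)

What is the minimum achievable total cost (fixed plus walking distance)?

Open {H2}: assign each demand point to its cheapest open site.
  Z1→H2 5, Z2→H2 3, Z3→H2 2, Z4→H2 8, Z5→H2 5, Z6→H2 8, Z7→H2 5, Z8→H2 6
  walking distance 42, fixed 8 → total 50.
Compare {H1}: walking distance 37 + fixed 18 = 55.
Compare {H1, H2}: walking distance 37 + fixed 26 = 63.

50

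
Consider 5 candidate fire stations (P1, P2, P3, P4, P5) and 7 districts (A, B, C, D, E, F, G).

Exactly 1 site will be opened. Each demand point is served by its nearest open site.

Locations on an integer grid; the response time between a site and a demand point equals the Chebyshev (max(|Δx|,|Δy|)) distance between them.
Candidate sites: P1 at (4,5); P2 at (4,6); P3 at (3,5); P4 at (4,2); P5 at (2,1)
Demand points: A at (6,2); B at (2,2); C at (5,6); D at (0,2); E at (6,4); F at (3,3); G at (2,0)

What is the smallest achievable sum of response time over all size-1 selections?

Open {P4}.
  A→P4 2, B→P4 2, C→P4 4, D→P4 4, E→P4 2, F→P4 1, G→P4 2  ⇒ total 17.
Compare {P5}: total 19.
Compare {P1}: total 20.
No size-1 selection does better; minimum is 17.

17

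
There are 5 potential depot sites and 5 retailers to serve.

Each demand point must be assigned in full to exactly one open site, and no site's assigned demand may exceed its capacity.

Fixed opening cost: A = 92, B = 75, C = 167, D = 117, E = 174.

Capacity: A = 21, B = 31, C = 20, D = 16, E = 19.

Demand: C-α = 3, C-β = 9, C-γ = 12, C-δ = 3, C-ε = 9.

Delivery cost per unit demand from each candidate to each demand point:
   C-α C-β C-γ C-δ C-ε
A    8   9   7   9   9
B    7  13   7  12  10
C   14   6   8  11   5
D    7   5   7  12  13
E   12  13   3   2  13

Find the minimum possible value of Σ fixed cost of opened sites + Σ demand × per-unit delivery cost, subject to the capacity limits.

461

Open {A, B}; cheapest assignment that respects the capacities:
  A (cap 21, load 21): C-β, C-δ, C-ε — cost 9×9 + 3×9 + 9×9 = 189
  B (cap 31, load 15): C-α, C-γ — cost 3×7 + 12×7 = 105
  Shipping 294, fixed 167 → total 461.
  Any other capacity-feasible assignment to {A, B} ships for at least 294.
Compare {B, D}: its best feasible assignment gives total 468.
Compare {A, D}: its best feasible assignment gives total 476.
Every other set of open sites that can feasibly serve all demand totals ≥ 468 even under its best assignment. Minimum: 461.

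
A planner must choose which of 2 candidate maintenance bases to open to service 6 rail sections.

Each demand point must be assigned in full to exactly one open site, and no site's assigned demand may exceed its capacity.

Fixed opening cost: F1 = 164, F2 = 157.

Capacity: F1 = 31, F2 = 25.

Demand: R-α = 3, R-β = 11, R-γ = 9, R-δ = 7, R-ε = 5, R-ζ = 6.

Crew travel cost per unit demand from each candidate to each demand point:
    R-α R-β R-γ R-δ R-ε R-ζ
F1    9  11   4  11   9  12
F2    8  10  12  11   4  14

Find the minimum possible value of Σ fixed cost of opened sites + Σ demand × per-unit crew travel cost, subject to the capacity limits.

660

Open {F1, F2}; cheapest assignment that respects the capacities:
  F1 (cap 31, load 22): R-γ, R-δ, R-ζ — cost 9×4 + 7×11 + 6×12 = 185
  F2 (cap 25, load 19): R-α, R-β, R-ε — cost 3×8 + 11×10 + 5×4 = 154
  Shipping 339, fixed 321 → total 660.
  Any other capacity-feasible assignment to {F1, F2} ships for at least 339.
Total demand is 41 and no other set of sites has combined capacity ≥ 41, so {F1, F2} is the only feasible choice of open sites. Minimum: 660.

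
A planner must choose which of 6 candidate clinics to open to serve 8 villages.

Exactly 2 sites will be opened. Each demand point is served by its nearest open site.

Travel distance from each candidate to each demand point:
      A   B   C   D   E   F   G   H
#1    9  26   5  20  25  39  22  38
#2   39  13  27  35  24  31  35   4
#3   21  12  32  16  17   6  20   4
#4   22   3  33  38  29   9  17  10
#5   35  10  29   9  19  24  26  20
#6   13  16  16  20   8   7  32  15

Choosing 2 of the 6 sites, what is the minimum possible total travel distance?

89

Open {#1, #3}.
  A→#1 9, B→#3 12, C→#1 5, D→#3 16, E→#3 17, F→#3 6, G→#3 20, H→#3 4  ⇒ total 89.
Compare {#4, #6}: total 94.
Compare {#3, #6}: total 95.
No size-2 selection does better; minimum is 89.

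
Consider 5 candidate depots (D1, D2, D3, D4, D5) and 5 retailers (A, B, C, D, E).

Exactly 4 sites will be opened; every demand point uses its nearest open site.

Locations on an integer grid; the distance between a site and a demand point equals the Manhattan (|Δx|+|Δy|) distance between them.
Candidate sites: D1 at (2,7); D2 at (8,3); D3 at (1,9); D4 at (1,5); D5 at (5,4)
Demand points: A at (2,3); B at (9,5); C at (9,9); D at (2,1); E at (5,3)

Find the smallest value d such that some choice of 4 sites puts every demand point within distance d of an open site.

Open {D1, D2, D3, D4}.
  Farthest demand point is C at distance 7 (to D2); all others are ≤ 7.
With {D1, D2, D3, D5} the worst case is 7.
With {D1, D2, D4, D5} the worst case is 7.
No size-4 selection achieves below 7.

7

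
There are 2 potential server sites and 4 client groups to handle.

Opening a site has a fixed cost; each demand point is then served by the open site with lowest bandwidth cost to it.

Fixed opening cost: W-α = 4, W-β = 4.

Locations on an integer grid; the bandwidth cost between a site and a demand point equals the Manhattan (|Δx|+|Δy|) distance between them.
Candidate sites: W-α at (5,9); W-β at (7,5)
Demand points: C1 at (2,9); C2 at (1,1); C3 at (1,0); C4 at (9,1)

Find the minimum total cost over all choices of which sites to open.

38

Open {W-α, W-β}: assign each demand point to its cheapest open site.
  C1→W-α 3, C2→W-β 10, C3→W-β 11, C4→W-β 6
  bandwidth cost 30, fixed 8 → total 38.
Compare {W-β}: bandwidth cost 36 + fixed 4 = 40.
Compare {W-α}: bandwidth cost 40 + fixed 4 = 44.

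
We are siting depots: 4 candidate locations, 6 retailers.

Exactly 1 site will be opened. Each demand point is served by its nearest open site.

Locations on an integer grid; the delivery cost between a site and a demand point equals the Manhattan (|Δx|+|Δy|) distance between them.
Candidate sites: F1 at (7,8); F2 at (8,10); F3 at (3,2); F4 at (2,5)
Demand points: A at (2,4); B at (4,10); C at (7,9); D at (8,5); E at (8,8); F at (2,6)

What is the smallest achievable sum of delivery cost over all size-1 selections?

Open {F1}.
  A→F1 9, B→F1 5, C→F1 1, D→F1 4, E→F1 1, F→F1 7  ⇒ total 27.
Compare {F4}: total 33.
Compare {F2}: total 35.
No size-1 selection does better; minimum is 27.

27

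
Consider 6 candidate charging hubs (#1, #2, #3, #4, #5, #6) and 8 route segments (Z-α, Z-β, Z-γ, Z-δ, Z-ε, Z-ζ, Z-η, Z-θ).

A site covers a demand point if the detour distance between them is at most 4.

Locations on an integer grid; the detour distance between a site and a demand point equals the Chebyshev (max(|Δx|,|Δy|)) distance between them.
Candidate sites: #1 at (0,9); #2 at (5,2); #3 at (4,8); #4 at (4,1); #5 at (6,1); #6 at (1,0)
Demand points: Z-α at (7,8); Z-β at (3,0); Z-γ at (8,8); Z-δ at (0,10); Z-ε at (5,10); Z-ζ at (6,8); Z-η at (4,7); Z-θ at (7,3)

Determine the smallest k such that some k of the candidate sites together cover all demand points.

2

Coverage sets (demand points within 4 of each site):
  #1: {Z-δ, Z-η}
  #2: {Z-β, Z-θ}
  #3: {Z-α, Z-γ, Z-δ, Z-ε, Z-ζ, Z-η}
  #4: {Z-β, Z-θ}
  #5: {Z-β, Z-θ}
  #6: {Z-β}
No single site covers all 8 demand points.
But {#2, #3} covers everything, so the minimum is 2.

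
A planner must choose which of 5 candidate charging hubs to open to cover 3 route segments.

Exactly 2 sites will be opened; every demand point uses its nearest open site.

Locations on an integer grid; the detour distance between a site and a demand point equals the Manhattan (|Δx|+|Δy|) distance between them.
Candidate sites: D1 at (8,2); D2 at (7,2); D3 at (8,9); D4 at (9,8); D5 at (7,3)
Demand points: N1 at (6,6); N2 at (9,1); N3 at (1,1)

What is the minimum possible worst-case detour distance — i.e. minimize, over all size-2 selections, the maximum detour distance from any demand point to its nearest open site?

7

Open {D1, D2}.
  Farthest demand point is N3 at detour distance 7 (to D2); all others are ≤ 7.
With {D2, D3} the worst case is 7.
With {D2, D4} the worst case is 7.
No size-2 selection achieves below 7.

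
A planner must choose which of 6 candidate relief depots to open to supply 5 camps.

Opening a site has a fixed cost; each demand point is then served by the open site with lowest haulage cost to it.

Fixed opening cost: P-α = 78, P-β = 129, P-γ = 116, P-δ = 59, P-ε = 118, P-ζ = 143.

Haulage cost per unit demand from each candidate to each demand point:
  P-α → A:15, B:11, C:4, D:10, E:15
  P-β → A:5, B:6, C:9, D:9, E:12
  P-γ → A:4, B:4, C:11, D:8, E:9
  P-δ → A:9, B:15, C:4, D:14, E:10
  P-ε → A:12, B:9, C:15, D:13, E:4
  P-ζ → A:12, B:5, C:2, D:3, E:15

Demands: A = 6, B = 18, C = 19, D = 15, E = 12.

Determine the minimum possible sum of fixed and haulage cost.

546

Open {P-γ, P-ζ}: assign each demand point to its cheapest open site.
  A→P-γ 6×4=24, B→P-γ 18×4=72, C→P-ζ 19×2=38, D→P-ζ 15×3=45, E→P-γ 12×9=108
  haulage cost 287, fixed 259 → total 546.
Compare {P-δ, P-ζ}: haulage cost 347 + fixed 202 = 549.
Compare {P-ε, P-ζ}: haulage cost 293 + fixed 261 = 554.
Compare {P-ζ}: haulage cost 425 + fixed 143 = 568.
All other subsets cost ≥ 549. Minimum total cost: 546.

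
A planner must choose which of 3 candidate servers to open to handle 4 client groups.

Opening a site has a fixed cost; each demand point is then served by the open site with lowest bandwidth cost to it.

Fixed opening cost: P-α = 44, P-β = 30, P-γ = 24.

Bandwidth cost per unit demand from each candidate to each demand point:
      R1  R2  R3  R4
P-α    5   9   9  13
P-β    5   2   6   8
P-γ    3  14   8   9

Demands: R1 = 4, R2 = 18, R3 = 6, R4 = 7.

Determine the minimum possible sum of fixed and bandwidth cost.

178

Open {P-β}: assign each demand point to its cheapest open site.
  R1→P-β 4×5=20, R2→P-β 18×2=36, R3→P-β 6×6=36, R4→P-β 7×8=56
  bandwidth cost 148, fixed 30 → total 178.
Compare {P-β, P-γ}: bandwidth cost 140 + fixed 54 = 194.
Compare {P-α, P-β}: bandwidth cost 148 + fixed 74 = 222.
Compare {P-α, P-β, P-γ}: bandwidth cost 140 + fixed 98 = 238.
All other subsets cost ≥ 194. Minimum total cost: 178.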